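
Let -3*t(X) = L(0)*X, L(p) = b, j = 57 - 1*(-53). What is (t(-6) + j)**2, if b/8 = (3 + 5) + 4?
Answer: 91204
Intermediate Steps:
b = 96 (b = 8*((3 + 5) + 4) = 8*(8 + 4) = 8*12 = 96)
j = 110 (j = 57 + 53 = 110)
L(p) = 96
t(X) = -32*X
(t(-6) + j)**2 = (-32*(-6) + 110)**2 = (192 + 110)**2 = 302**2 = 91204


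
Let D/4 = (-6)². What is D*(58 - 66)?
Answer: -1152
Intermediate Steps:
D = 144 (D = 4*(-6)² = 4*36 = 144)
D*(58 - 66) = 144*(58 - 66) = 144*(-8) = -1152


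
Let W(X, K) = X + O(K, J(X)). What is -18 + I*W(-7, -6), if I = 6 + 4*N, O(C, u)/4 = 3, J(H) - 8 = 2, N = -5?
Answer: -88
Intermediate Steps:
J(H) = 10 (J(H) = 8 + 2 = 10)
O(C, u) = 12 (O(C, u) = 4*3 = 12)
I = -14 (I = 6 + 4*(-5) = 6 - 20 = -14)
W(X, K) = 12 + X (W(X, K) = X + 12 = 12 + X)
-18 + I*W(-7, -6) = -18 - 14*(12 - 7) = -18 - 14*5 = -18 - 70 = -88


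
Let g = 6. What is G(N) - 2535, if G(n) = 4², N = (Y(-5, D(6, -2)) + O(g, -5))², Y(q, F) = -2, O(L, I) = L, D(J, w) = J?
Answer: -2519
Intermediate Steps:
N = 16 (N = (-2 + 6)² = 4² = 16)
G(n) = 16
G(N) - 2535 = 16 - 2535 = -2519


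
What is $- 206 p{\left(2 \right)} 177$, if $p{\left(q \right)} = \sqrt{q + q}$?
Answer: $-72924$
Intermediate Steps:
$p{\left(q \right)} = \sqrt{2} \sqrt{q}$ ($p{\left(q \right)} = \sqrt{2 q} = \sqrt{2} \sqrt{q}$)
$- 206 p{\left(2 \right)} 177 = - 206 \sqrt{2} \sqrt{2} \cdot 177 = \left(-206\right) 2 \cdot 177 = \left(-412\right) 177 = -72924$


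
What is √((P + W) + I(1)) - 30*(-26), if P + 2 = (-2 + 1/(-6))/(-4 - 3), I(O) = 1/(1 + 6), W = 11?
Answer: 780 + √16674/42 ≈ 783.07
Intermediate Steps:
I(O) = ⅐ (I(O) = 1/7 = ⅐)
P = -71/42 (P = -2 + (-2 + 1/(-6))/(-4 - 3) = -2 + (-2 - ⅙)/(-7) = -2 - 13/6*(-⅐) = -2 + 13/42 = -71/42 ≈ -1.6905)
√((P + W) + I(1)) - 30*(-26) = √((-71/42 + 11) + ⅐) - 30*(-26) = √(391/42 + ⅐) + 780 = √(397/42) + 780 = √16674/42 + 780 = 780 + √16674/42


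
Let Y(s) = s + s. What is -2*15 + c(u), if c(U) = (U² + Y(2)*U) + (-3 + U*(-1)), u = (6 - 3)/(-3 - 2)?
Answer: -861/25 ≈ -34.440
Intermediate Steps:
Y(s) = 2*s
u = -⅗ (u = 3/(-5) = 3*(-⅕) = -⅗ ≈ -0.60000)
c(U) = -3 + U² + 3*U (c(U) = (U² + (2*2)*U) + (-3 + U*(-1)) = (U² + 4*U) + (-3 - U) = -3 + U² + 3*U)
-2*15 + c(u) = -2*15 + (-3 + (-⅗)² + 3*(-⅗)) = -30 + (-3 + 9/25 - 9/5) = -30 - 111/25 = -861/25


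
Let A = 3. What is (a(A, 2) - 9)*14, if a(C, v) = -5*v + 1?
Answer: -252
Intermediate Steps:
a(C, v) = 1 - 5*v
(a(A, 2) - 9)*14 = ((1 - 5*2) - 9)*14 = ((1 - 10) - 9)*14 = (-9 - 9)*14 = -18*14 = -252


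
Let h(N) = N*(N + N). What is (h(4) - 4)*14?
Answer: 392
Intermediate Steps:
h(N) = 2*N**2 (h(N) = N*(2*N) = 2*N**2)
(h(4) - 4)*14 = (2*4**2 - 4)*14 = (2*16 - 4)*14 = (32 - 4)*14 = 28*14 = 392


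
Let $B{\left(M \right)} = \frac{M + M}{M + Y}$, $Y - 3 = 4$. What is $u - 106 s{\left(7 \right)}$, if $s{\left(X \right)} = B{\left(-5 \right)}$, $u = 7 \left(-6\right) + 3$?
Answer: $491$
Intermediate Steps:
$Y = 7$ ($Y = 3 + 4 = 7$)
$u = -39$ ($u = -42 + 3 = -39$)
$B{\left(M \right)} = \frac{2 M}{7 + M}$ ($B{\left(M \right)} = \frac{M + M}{M + 7} = \frac{2 M}{7 + M}$)
$s{\left(X \right)} = -5$ ($s{\left(X \right)} = 2 \left(-5\right) \frac{1}{7 - 5} = 2 \left(-5\right) \frac{1}{2} = -5$)
$u - 106 s{\left(7 \right)} = -39 - -530 = -39 + 530 = 491$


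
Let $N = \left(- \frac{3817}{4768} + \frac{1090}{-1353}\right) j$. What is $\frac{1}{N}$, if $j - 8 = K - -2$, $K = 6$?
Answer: $- \frac{403194}{10361521} \approx -0.038913$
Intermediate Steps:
$j = 16$ ($j = 8 + \left(6 - -2\right) = 8 + \left(6 + 2\right) = 8 + 8 = 16$)
$N = - \frac{10361521}{403194}$ ($N = \left(- \frac{3817}{4768} + \frac{1090}{-1353}\right) 16 = \left(\left(-3817\right) \frac{1}{4768} + 1090 \left(- \frac{1}{1353}\right)\right) 16 = \left(- \frac{3817}{4768} - \frac{1090}{1353}\right) 16 = \left(- \frac{10361521}{6451104}\right) 16 = - \frac{10361521}{403194} \approx -25.699$)
$\frac{1}{N} = \frac{1}{- \frac{10361521}{403194}} = - \frac{403194}{10361521}$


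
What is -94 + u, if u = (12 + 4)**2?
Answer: 162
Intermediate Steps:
u = 256 (u = 16**2 = 256)
-94 + u = -94 + 256 = 162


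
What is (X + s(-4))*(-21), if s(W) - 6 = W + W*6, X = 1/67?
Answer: 30933/67 ≈ 461.69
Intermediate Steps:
X = 1/67 ≈ 0.014925
s(W) = 6 + 7*W (s(W) = 6 + (W + W*6) = 6 + (W + 6*W) = 6 + 7*W)
(X + s(-4))*(-21) = (1/67 + (6 + 7*(-4)))*(-21) = (1/67 + (6 - 28))*(-21) = (1/67 - 22)*(-21) = -1473/67*(-21) = 30933/67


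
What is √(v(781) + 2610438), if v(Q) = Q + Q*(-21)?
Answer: √2594818 ≈ 1610.8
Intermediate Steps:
v(Q) = -20*Q (v(Q) = Q - 21*Q = -20*Q)
√(v(781) + 2610438) = √(-20*781 + 2610438) = √(-15620 + 2610438) = √2594818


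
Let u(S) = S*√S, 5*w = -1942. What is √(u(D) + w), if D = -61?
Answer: √(-9710 - 1525*I*√61)/5 ≈ 10.637 - 22.395*I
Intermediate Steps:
w = -1942/5 (w = (⅕)*(-1942) = -1942/5 ≈ -388.40)
u(S) = S^(3/2)
√(u(D) + w) = √((-61)^(3/2) - 1942/5) = √(-61*I*√61 - 1942/5) = √(-1942/5 - 61*I*√61)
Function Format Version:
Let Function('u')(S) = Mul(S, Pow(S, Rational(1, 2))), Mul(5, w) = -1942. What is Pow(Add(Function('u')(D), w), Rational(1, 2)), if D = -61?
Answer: Mul(Rational(1, 5), Pow(Add(-9710, Mul(-1525, I, Pow(61, Rational(1, 2)))), Rational(1, 2))) ≈ Add(10.637, Mul(-22.395, I))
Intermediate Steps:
w = Rational(-1942, 5) (w = Mul(Rational(1, 5), -1942) = Rational(-1942, 5) ≈ -388.40)
Function('u')(S) = Pow(S, Rational(3, 2))
Pow(Add(Function('u')(D), w), Rational(1, 2)) = Pow(Add(Pow(-61, Rational(3, 2)), Rational(-1942, 5)), Rational(1, 2)) = Pow(Add(Mul(-61, I, Pow(61, Rational(1, 2))), Rational(-1942, 5)), Rational(1, 2)) = Pow(Add(Rational(-1942, 5), Mul(-61, I, Pow(61, Rational(1, 2)))), Rational(1, 2))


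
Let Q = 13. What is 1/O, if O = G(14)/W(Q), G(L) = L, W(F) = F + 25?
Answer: 19/7 ≈ 2.7143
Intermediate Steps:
W(F) = 25 + F
O = 7/19 (O = 14/(25 + 13) = 14/38 = 14*(1/38) = 7/19 ≈ 0.36842)
1/O = 1/(7/19) = 19/7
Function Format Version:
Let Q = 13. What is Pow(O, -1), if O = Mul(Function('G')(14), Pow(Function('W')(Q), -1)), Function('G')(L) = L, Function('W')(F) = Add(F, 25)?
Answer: Rational(19, 7) ≈ 2.7143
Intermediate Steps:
Function('W')(F) = Add(25, F)
O = Rational(7, 19) (O = Mul(14, Pow(Add(25, 13), -1)) = Mul(14, Pow(38, -1)) = Mul(14, Rational(1, 38)) = Rational(7, 19) ≈ 0.36842)
Pow(O, -1) = Pow(Rational(7, 19), -1) = Rational(19, 7)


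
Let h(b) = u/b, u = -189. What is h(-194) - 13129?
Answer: -2546837/194 ≈ -13128.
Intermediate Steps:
h(b) = -189/b
h(-194) - 13129 = -189/(-194) - 13129 = -189*(-1/194) - 13129 = 189/194 - 13129 = -2546837/194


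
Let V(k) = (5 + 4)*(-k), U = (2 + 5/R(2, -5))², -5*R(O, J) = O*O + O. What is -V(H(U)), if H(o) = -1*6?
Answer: -54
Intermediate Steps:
R(O, J) = -O/5 - O²/5 (R(O, J) = -(O*O + O)/5 = -(O² + O)/5 = -(O + O²)/5 = -O/5 - O²/5)
U = 169/36 (U = (2 + 5/((-⅕*2*(1 + 2))))² = (2 + 5/((-⅕*2*3)))² = (2 + 5/(-6/5))² = (2 + 5*(-⅚))² = (2 - 25/6)² = (-13/6)² = 169/36 ≈ 4.6944)
H(o) = -6
V(k) = -9*k (V(k) = 9*(-k) = -9*k)
-V(H(U)) = -(-9)*(-6) = -1*54 = -54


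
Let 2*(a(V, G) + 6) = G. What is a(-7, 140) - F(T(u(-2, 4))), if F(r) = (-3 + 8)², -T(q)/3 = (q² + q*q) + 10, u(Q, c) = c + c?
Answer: 39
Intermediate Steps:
a(V, G) = -6 + G/2
u(Q, c) = 2*c
T(q) = -30 - 6*q² (T(q) = -3*((q² + q*q) + 10) = -3*((q² + q²) + 10) = -3*(2*q² + 10) = -3*(10 + 2*q²) = -30 - 6*q²)
F(r) = 25 (F(r) = 5² = 25)
a(-7, 140) - F(T(u(-2, 4))) = (-6 + (½)*140) - 1*25 = (-6 + 70) - 25 = 64 - 25 = 39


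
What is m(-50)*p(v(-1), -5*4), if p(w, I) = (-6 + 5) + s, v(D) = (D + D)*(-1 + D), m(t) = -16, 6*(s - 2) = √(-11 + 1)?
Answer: -16 - 8*I*√10/3 ≈ -16.0 - 8.4327*I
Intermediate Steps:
s = 2 + I*√10/6 (s = 2 + √(-11 + 1)/6 = 2 + √(-10)/6 = 2 + (I*√10)/6 = 2 + I*√10/6 ≈ 2.0 + 0.52705*I)
v(D) = 2*D*(-1 + D) (v(D) = (2*D)*(-1 + D) = 2*D*(-1 + D))
p(w, I) = 1 + I*√10/6 (p(w, I) = (-6 + 5) + (2 + I*√10/6) = -1 + (2 + I*√10/6) = 1 + I*√10/6)
m(-50)*p(v(-1), -5*4) = -16*(1 + I*√10/6) = -16 - 8*I*√10/3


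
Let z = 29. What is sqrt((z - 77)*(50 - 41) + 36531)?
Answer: 3*sqrt(4011) ≈ 190.00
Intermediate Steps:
sqrt((z - 77)*(50 - 41) + 36531) = sqrt((29 - 77)*(50 - 41) + 36531) = sqrt(-48*9 + 36531) = sqrt(-432 + 36531) = sqrt(36099) = 3*sqrt(4011)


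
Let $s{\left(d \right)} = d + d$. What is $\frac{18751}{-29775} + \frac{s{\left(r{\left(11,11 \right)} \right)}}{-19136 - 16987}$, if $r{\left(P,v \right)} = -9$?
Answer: $- \frac{225602141}{358520775} \approx -0.62926$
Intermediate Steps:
$s{\left(d \right)} = 2 d$
$\frac{18751}{-29775} + \frac{s{\left(r{\left(11,11 \right)} \right)}}{-19136 - 16987} = \frac{18751}{-29775} + \frac{2 \left(-9\right)}{-19136 - 16987} = 18751 \left(- \frac{1}{29775}\right) - \frac{18}{-19136 - 16987} = - \frac{18751}{29775} - \frac{18}{-36123} = - \frac{18751}{29775} - - \frac{6}{12041} = - \frac{18751}{29775} + \frac{6}{12041} = - \frac{225602141}{358520775}$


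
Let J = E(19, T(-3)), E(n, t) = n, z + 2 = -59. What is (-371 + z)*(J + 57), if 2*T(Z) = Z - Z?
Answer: -32832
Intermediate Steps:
z = -61 (z = -2 - 59 = -61)
T(Z) = 0 (T(Z) = (Z - Z)/2 = (1/2)*0 = 0)
J = 19
(-371 + z)*(J + 57) = (-371 - 61)*(19 + 57) = -432*76 = -32832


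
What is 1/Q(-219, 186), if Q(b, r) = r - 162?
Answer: 1/24 ≈ 0.041667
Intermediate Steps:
Q(b, r) = -162 + r
1/Q(-219, 186) = 1/(-162 + 186) = 1/24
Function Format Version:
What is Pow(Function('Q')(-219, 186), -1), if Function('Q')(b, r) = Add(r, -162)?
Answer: Rational(1, 24) ≈ 0.041667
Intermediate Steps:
Function('Q')(b, r) = Add(-162, r)
Pow(Function('Q')(-219, 186), -1) = Pow(Add(-162, 186), -1) = Pow(24, -1) = Rational(1, 24)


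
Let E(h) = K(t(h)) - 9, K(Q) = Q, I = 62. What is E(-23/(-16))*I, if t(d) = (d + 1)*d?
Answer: -43617/128 ≈ -340.76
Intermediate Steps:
t(d) = d*(1 + d) (t(d) = (1 + d)*d = d*(1 + d))
E(h) = -9 + h*(1 + h) (E(h) = h*(1 + h) - 9 = -9 + h*(1 + h))
E(-23/(-16))*I = (-9 + (-23/(-16))*(1 - 23/(-16)))*62 = (-9 + (-23*(-1/16))*(1 - 23*(-1/16)))*62 = (-9 + 23*(1 + 23/16)/16)*62 = (-9 + (23/16)*(39/16))*62 = (-9 + 897/256)*62 = -1407/256*62 = -43617/128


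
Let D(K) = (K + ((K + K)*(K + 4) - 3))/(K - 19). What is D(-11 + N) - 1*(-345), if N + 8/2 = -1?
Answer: 2342/7 ≈ 334.57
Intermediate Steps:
N = -5 (N = -4 - 1 = -5)
D(K) = (-3 + K + 2*K*(4 + K))/(-19 + K) (D(K) = (K + ((2*K)*(4 + K) - 3))/(-19 + K) = (K + (2*K*(4 + K) - 3))/(-19 + K) = (K + (-3 + 2*K*(4 + K)))/(-19 + K) = (-3 + K + 2*K*(4 + K))/(-19 + K))
D(-11 + N) - 1*(-345) = (-3 + 2*(-11 - 5)² + 9*(-11 - 5))/(-19 + (-11 - 5)) - 1*(-345) = (-3 + 2*(-16)² + 9*(-16))/(-19 - 16) + 345 = (-3 + 2*256 - 144)/(-35) + 345 = -(-3 + 512 - 144)/35 + 345 = -1/35*365 + 345 = -73/7 + 345 = 2342/7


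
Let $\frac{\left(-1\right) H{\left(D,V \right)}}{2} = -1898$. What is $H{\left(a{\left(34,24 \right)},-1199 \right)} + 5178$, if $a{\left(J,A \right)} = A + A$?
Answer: $8974$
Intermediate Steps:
$a{\left(J,A \right)} = 2 A$
$H{\left(D,V \right)} = 3796$ ($H{\left(D,V \right)} = \left(-2\right) \left(-1898\right) = 3796$)
$H{\left(a{\left(34,24 \right)},-1199 \right)} + 5178 = 3796 + 5178 = 8974$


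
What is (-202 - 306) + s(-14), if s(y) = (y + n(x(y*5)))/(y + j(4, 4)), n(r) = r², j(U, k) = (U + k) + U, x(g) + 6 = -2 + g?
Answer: -3543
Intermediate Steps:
x(g) = -8 + g (x(g) = -6 + (-2 + g) = -8 + g)
j(U, k) = k + 2*U
s(y) = (y + (-8 + 5*y)²)/(12 + y) (s(y) = (y + (-8 + y*5)²)/(y + (4 + 2*4)) = (y + (-8 + 5*y)²)/(y + (4 + 8)) = (y + (-8 + 5*y)²)/(y + 12) = (y + (-8 + 5*y)²)/(12 + y))
(-202 - 306) + s(-14) = (-202 - 306) + (-14 + (-8 + 5*(-14))²)/(12 - 14) = -508 + (-14 + (-8 - 70)²)/(-2) = -508 - (-14 + (-78)²)/2 = -508 - (-14 + 6084)/2 = -508 - ½*6070 = -508 - 3035 = -3543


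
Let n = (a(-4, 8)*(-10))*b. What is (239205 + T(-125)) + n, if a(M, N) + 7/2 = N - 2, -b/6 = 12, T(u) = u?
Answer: 240880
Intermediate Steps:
b = -72 (b = -6*12 = -72)
a(M, N) = -11/2 + N (a(M, N) = -7/2 + (N - 2) = -7/2 + (-2 + N) = -11/2 + N)
n = 1800 (n = ((-11/2 + 8)*(-10))*(-72) = ((5/2)*(-10))*(-72) = -25*(-72) = 1800)
(239205 + T(-125)) + n = (239205 - 125) + 1800 = 239080 + 1800 = 240880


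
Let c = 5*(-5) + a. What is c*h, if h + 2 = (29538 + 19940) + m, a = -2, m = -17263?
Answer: -869751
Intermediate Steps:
h = 32213 (h = -2 + ((29538 + 19940) - 17263) = -2 + (49478 - 17263) = -2 + 32215 = 32213)
c = -27 (c = 5*(-5) - 2 = -25 - 2 = -27)
c*h = -27*32213 = -869751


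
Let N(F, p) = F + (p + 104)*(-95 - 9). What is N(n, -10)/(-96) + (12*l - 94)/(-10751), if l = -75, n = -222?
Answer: 53791961/516048 ≈ 104.24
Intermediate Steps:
N(F, p) = -10816 + F - 104*p (N(F, p) = F + (104 + p)*(-104) = F + (-10816 - 104*p) = -10816 + F - 104*p)
N(n, -10)/(-96) + (12*l - 94)/(-10751) = (-10816 - 222 - 104*(-10))/(-96) + (12*(-75) - 94)/(-10751) = (-10816 - 222 + 1040)*(-1/96) + (-900 - 94)*(-1/10751) = -9998*(-1/96) - 994*(-1/10751) = 4999/48 + 994/10751 = 53791961/516048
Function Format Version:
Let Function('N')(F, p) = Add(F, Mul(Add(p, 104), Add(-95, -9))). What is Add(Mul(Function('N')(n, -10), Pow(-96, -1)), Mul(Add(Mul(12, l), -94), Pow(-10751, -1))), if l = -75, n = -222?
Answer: Rational(53791961, 516048) ≈ 104.24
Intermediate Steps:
Function('N')(F, p) = Add(-10816, F, Mul(-104, p)) (Function('N')(F, p) = Add(F, Mul(Add(104, p), -104)) = Add(F, Add(-10816, Mul(-104, p))) = Add(-10816, F, Mul(-104, p)))
Add(Mul(Function('N')(n, -10), Pow(-96, -1)), Mul(Add(Mul(12, l), -94), Pow(-10751, -1))) = Add(Mul(Add(-10816, -222, Mul(-104, -10)), Pow(-96, -1)), Mul(Add(Mul(12, -75), -94), Pow(-10751, -1))) = Add(Mul(Add(-10816, -222, 1040), Rational(-1, 96)), Mul(Add(-900, -94), Rational(-1, 10751))) = Add(Mul(-9998, Rational(-1, 96)), Mul(-994, Rational(-1, 10751))) = Add(Rational(4999, 48), Rational(994, 10751)) = Rational(53791961, 516048)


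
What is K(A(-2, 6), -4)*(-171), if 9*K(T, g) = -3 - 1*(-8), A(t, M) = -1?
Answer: -95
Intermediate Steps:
K(T, g) = 5/9 (K(T, g) = (-3 - 1*(-8))/9 = (-3 + 8)/9 = (1/9)*5 = 5/9)
K(A(-2, 6), -4)*(-171) = (5/9)*(-171) = -95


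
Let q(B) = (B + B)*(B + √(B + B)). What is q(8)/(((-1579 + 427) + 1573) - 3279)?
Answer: -96/1429 ≈ -0.067180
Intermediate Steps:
q(B) = 2*B*(B + √2*√B) (q(B) = (2*B)*(B + √(2*B)) = (2*B)*(B + √2*√B) = 2*B*(B + √2*√B))
q(8)/(((-1579 + 427) + 1573) - 3279) = (2*8² + 2*√2*8^(3/2))/(((-1579 + 427) + 1573) - 3279) = (2*64 + 2*√2*(16*√2))/((-1152 + 1573) - 3279) = (128 + 64)/(421 - 3279) = 192/(-2858) = 192*(-1/2858) = -96/1429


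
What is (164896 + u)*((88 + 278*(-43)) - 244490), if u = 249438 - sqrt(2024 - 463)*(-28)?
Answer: -106217006904 - 7177968*sqrt(1561) ≈ -1.0650e+11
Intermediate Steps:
u = 249438 + 28*sqrt(1561) (u = 249438 - sqrt(1561)*(-28) = 249438 - (-28)*sqrt(1561) = 249438 + 28*sqrt(1561) ≈ 2.5054e+5)
(164896 + u)*((88 + 278*(-43)) - 244490) = (164896 + (249438 + 28*sqrt(1561)))*((88 + 278*(-43)) - 244490) = (414334 + 28*sqrt(1561))*((88 - 11954) - 244490) = (414334 + 28*sqrt(1561))*(-11866 - 244490) = (414334 + 28*sqrt(1561))*(-256356) = -106217006904 - 7177968*sqrt(1561)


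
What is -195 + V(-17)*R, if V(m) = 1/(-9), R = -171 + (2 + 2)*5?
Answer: -1604/9 ≈ -178.22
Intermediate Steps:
R = -151 (R = -171 + 4*5 = -171 + 20 = -151)
V(m) = -⅑
-195 + V(-17)*R = -195 - ⅑*(-151) = -195 + 151/9 = -1604/9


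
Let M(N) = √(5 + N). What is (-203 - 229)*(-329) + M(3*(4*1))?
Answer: 142128 + √17 ≈ 1.4213e+5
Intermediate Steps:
(-203 - 229)*(-329) + M(3*(4*1)) = (-203 - 229)*(-329) + √(5 + 3*(4*1)) = -432*(-329) + √(5 + 3*4) = 142128 + √(5 + 12) = 142128 + √17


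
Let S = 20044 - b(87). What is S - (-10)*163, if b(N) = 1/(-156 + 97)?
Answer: 1278767/59 ≈ 21674.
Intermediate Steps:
b(N) = -1/59 (b(N) = 1/(-59) = -1/59)
S = 1182597/59 (S = 20044 - 1*(-1/59) = 20044 + 1/59 = 1182597/59 ≈ 20044.)
S - (-10)*163 = 1182597/59 - (-10)*163 = 1182597/59 - 1*(-1630) = 1182597/59 + 1630 = 1278767/59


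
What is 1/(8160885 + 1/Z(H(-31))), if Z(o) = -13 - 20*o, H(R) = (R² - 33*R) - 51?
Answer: 38673/315605905604 ≈ 1.2254e-7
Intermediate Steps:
H(R) = -51 + R² - 33*R
1/(8160885 + 1/Z(H(-31))) = 1/(8160885 + 1/(-13 - 20*(-51 + (-31)² - 33*(-31)))) = 1/(8160885 + 1/(-13 - 20*(-51 + 961 + 1023))) = 1/(8160885 + 1/(-13 - 20*1933)) = 1/(8160885 + 1/(-13 - 38660)) = 1/(8160885 + 1/(-38673)) = 1/(8160885 - 1/38673) = 1/(315605905604/38673) = 38673/315605905604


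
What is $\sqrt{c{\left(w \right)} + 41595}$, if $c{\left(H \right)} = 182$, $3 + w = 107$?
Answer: $\sqrt{41777} \approx 204.39$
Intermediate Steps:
$w = 104$ ($w = -3 + 107 = 104$)
$\sqrt{c{\left(w \right)} + 41595} = \sqrt{182 + 41595} = \sqrt{41777}$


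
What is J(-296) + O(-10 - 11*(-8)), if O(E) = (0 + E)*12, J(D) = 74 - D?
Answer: 1306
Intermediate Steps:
O(E) = 12*E (O(E) = E*12 = 12*E)
J(-296) + O(-10 - 11*(-8)) = (74 - 1*(-296)) + 12*(-10 - 11*(-8)) = (74 + 296) + 12*(-10 + 88) = 370 + 12*78 = 370 + 936 = 1306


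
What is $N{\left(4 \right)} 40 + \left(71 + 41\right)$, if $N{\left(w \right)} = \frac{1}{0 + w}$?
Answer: $122$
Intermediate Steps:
$N{\left(w \right)} = \frac{1}{w}$
$N{\left(4 \right)} 40 + \left(71 + 41\right) = \frac{1}{4} \cdot 40 + \left(71 + 41\right) = \frac{1}{4} \cdot 40 + 112 = 10 + 112 = 122$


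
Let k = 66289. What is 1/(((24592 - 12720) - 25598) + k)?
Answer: 1/52563 ≈ 1.9025e-5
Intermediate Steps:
1/(((24592 - 12720) - 25598) + k) = 1/(((24592 - 12720) - 25598) + 66289) = 1/((11872 - 25598) + 66289) = 1/(-13726 + 66289) = 1/52563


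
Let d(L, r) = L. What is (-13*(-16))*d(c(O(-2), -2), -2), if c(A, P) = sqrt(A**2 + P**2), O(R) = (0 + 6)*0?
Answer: 416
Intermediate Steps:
O(R) = 0 (O(R) = 6*0 = 0)
(-13*(-16))*d(c(O(-2), -2), -2) = (-13*(-16))*sqrt(0**2 + (-2)**2) = 208*sqrt(0 + 4) = 208*sqrt(4) = 208*2 = 416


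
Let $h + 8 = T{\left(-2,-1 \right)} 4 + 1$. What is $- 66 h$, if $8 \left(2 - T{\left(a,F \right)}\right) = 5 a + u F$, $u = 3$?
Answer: $-495$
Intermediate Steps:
$T{\left(a,F \right)} = 2 - \frac{5 a}{8} - \frac{3 F}{8}$ ($T{\left(a,F \right)} = 2 - \frac{5 a + 3 F}{8} = 2 - \frac{3 F + 5 a}{8} = 2 - \left(\frac{3 F}{8} + \frac{5 a}{8}\right) = 2 - \frac{5 a}{8} - \frac{3 F}{8}$)
$h = \frac{15}{2}$ ($h = -8 + \left(\left(2 - - \frac{5}{4} - - \frac{3}{8}\right) 4 + 1\right) = -8 + \left(\left(2 + \frac{5}{4} + \frac{3}{8}\right) 4 + 1\right) = -8 + \left(\frac{29}{8} \cdot 4 + 1\right) = -8 + \left(\frac{29}{2} + 1\right) = -8 + \frac{31}{2} = \frac{15}{2} \approx 7.5$)
$- 66 h = \left(-66\right) \frac{15}{2} = -495$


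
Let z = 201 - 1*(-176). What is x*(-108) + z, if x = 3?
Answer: 53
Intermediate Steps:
z = 377 (z = 201 + 176 = 377)
x*(-108) + z = 3*(-108) + 377 = -324 + 377 = 53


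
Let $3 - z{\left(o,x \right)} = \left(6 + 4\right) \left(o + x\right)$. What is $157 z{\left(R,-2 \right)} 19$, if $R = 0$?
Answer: $68609$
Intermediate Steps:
$z{\left(o,x \right)} = 3 - 10 o - 10 x$ ($z{\left(o,x \right)} = 3 - \left(6 + 4\right) \left(o + x\right) = 3 - 10 \left(o + x\right) = 3 - \left(10 o + 10 x\right) = 3 - 10 o - 10 x$)
$157 z{\left(R,-2 \right)} 19 = 157 \left(3 - 0 - -20\right) 19 = 157 \left(3 + 0 + 20\right) 19 = 157 \cdot 23 \cdot 19 = 157 \cdot 437 = 68609$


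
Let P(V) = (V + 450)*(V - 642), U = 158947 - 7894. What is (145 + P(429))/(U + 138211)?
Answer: -93541/144632 ≈ -0.64675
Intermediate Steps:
U = 151053
P(V) = (-642 + V)*(450 + V) (P(V) = (450 + V)*(-642 + V) = (-642 + V)*(450 + V))
(145 + P(429))/(U + 138211) = (145 + (-288900 + 429**2 - 192*429))/(151053 + 138211) = (145 + (-288900 + 184041 - 82368))/289264 = (145 - 187227)*(1/289264) = -187082*1/289264 = -93541/144632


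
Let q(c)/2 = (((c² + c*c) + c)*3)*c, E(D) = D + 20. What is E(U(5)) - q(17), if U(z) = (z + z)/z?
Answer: -60668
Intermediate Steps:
U(z) = 2 (U(z) = (2*z)/z = 2)
E(D) = 20 + D
q(c) = 2*c*(3*c + 6*c²) (q(c) = 2*((((c² + c*c) + c)*3)*c) = 2*((((c² + c²) + c)*3)*c) = 2*(((2*c² + c)*3)*c) = 2*(((c + 2*c²)*3)*c) = 2*((3*c + 6*c²)*c) = 2*(c*(3*c + 6*c²)) = 2*c*(3*c + 6*c²))
E(U(5)) - q(17) = (20 + 2) - 17²*(6 + 12*17) = 22 - 289*(6 + 204) = 22 - 289*210 = 22 - 1*60690 = 22 - 60690 = -60668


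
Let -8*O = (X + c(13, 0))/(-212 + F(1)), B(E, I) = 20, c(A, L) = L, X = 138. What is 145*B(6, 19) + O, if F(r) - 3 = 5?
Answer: 788823/272 ≈ 2900.1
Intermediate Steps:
F(r) = 8 (F(r) = 3 + 5 = 8)
O = 23/272 (O = -(138 + 0)/(8*(-212 + 8)) = -69/(4*(-204)) = -69*(-1)/(4*204) = -⅛*(-23/34) = 23/272 ≈ 0.084559)
145*B(6, 19) + O = 145*20 + 23/272 = 2900 + 23/272 = 788823/272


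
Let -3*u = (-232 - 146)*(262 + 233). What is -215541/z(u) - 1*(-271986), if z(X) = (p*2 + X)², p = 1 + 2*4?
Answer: 13069640988603/48052624 ≈ 2.7199e+5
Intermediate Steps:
p = 9 (p = 1 + 8 = 9)
u = 62370 (u = -(-232 - 146)*(262 + 233)/3 = -(-126)*495 = -⅓*(-187110) = 62370)
z(X) = (18 + X)² (z(X) = (9*2 + X)² = (18 + X)²)
-215541/z(u) - 1*(-271986) = -215541/(18 + 62370)² - 1*(-271986) = -215541/(62388²) + 271986 = -215541/3892262544 + 271986 = -215541*1/3892262544 + 271986 = -2661/48052624 + 271986 = 13069640988603/48052624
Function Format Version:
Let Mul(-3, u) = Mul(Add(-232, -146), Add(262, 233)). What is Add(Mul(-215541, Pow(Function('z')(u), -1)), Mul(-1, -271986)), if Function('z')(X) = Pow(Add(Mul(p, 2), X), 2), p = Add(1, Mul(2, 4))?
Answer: Rational(13069640988603, 48052624) ≈ 2.7199e+5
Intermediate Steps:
p = 9 (p = Add(1, 8) = 9)
u = 62370 (u = Mul(Rational(-1, 3), Mul(Add(-232, -146), Add(262, 233))) = Mul(Rational(-1, 3), Mul(-378, 495)) = Mul(Rational(-1, 3), -187110) = 62370)
Function('z')(X) = Pow(Add(18, X), 2) (Function('z')(X) = Pow(Add(Mul(9, 2), X), 2) = Pow(Add(18, X), 2))
Add(Mul(-215541, Pow(Function('z')(u), -1)), Mul(-1, -271986)) = Add(Mul(-215541, Pow(Pow(Add(18, 62370), 2), -1)), Mul(-1, -271986)) = Add(Mul(-215541, Pow(Pow(62388, 2), -1)), 271986) = Add(Mul(-215541, Pow(3892262544, -1)), 271986) = Add(Mul(-215541, Rational(1, 3892262544)), 271986) = Add(Rational(-2661, 48052624), 271986) = Rational(13069640988603, 48052624)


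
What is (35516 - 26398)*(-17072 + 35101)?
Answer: 164388422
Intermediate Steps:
(35516 - 26398)*(-17072 + 35101) = 9118*18029 = 164388422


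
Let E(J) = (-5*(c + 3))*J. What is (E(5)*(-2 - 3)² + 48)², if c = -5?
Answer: 1684804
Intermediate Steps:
E(J) = 10*J (E(J) = (-5*(-5 + 3))*J = (-5*(-2))*J = 10*J)
(E(5)*(-2 - 3)² + 48)² = ((10*5)*(-2 - 3)² + 48)² = (50*(-5)² + 48)² = (50*25 + 48)² = (1250 + 48)² = 1298² = 1684804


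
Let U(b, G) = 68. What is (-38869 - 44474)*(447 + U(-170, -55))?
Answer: -42921645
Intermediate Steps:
(-38869 - 44474)*(447 + U(-170, -55)) = (-38869 - 44474)*(447 + 68) = -83343*515 = -42921645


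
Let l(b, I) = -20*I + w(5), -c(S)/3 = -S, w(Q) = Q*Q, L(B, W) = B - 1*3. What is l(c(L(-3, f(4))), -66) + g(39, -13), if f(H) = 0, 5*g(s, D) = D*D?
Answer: 6894/5 ≈ 1378.8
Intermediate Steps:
g(s, D) = D²/5 (g(s, D) = (D*D)/5 = D²/5)
L(B, W) = -3 + B (L(B, W) = B - 3 = -3 + B)
w(Q) = Q²
c(S) = 3*S (c(S) = -(-3)*S = 3*S)
l(b, I) = 25 - 20*I (l(b, I) = -20*I + 5² = -20*I + 25 = 25 - 20*I)
l(c(L(-3, f(4))), -66) + g(39, -13) = (25 - 20*(-66)) + (⅕)*(-13)² = (25 + 1320) + (⅕)*169 = 1345 + 169/5 = 6894/5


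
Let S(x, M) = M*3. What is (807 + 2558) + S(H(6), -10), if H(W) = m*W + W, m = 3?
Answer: 3335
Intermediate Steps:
H(W) = 4*W (H(W) = 3*W + W = 4*W)
S(x, M) = 3*M
(807 + 2558) + S(H(6), -10) = (807 + 2558) + 3*(-10) = 3365 - 30 = 3335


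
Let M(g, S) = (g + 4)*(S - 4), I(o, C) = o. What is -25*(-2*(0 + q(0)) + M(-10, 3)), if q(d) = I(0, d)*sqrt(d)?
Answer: -150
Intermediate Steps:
M(g, S) = (-4 + S)*(4 + g) (M(g, S) = (4 + g)*(-4 + S) = (-4 + S)*(4 + g))
q(d) = 0 (q(d) = 0*sqrt(d) = 0)
-25*(-2*(0 + q(0)) + M(-10, 3)) = -25*(-2*(0 + 0) + (-16 - 4*(-10) + 4*3 + 3*(-10))) = -25*(-2*0 + (-16 + 40 + 12 - 30)) = -25*(0 + 6) = -25*6 = -150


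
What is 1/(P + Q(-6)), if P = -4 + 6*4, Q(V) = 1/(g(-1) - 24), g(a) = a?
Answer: 25/499 ≈ 0.050100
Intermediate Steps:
Q(V) = -1/25 (Q(V) = 1/(-1 - 24) = 1/(-25) = -1/25)
P = 20 (P = -4 + 24 = 20)
1/(P + Q(-6)) = 1/(20 - 1/25) = 1/(499/25) = 25/499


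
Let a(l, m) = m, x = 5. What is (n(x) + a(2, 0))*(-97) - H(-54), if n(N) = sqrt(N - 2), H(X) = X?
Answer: 54 - 97*sqrt(3) ≈ -114.01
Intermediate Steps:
n(N) = sqrt(-2 + N)
(n(x) + a(2, 0))*(-97) - H(-54) = (sqrt(-2 + 5) + 0)*(-97) - 1*(-54) = (sqrt(3) + 0)*(-97) + 54 = sqrt(3)*(-97) + 54 = -97*sqrt(3) + 54 = 54 - 97*sqrt(3)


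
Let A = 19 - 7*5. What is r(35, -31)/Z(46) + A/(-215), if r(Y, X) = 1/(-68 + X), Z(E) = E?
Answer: 72649/979110 ≈ 0.074199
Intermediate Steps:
A = -16 (A = 19 - 7*5 = 19 - 35 = -16)
r(35, -31)/Z(46) + A/(-215) = 1/(-68 - 31*46) - 16/(-215) = (1/46)/(-99) - 16*(-1/215) = -1/99*1/46 + 16/215 = -1/4554 + 16/215 = 72649/979110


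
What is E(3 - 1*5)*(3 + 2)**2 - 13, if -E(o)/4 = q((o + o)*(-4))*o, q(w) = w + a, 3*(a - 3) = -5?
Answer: 10361/3 ≈ 3453.7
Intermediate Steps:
a = 4/3 (a = 3 + (1/3)*(-5) = 3 - 5/3 = 4/3 ≈ 1.3333)
q(w) = 4/3 + w (q(w) = w + 4/3 = 4/3 + w)
E(o) = -4*o*(4/3 - 8*o) (E(o) = -4*(4/3 + (o + o)*(-4))*o = -4*(4/3 + (2*o)*(-4))*o = -4*(4/3 - 8*o)*o = -4*o*(4/3 - 8*o))
E(3 - 1*5)*(3 + 2)**2 - 13 = (16*(3 - 1*5)*(-1 + 6*(3 - 1*5))/3)*(3 + 2)**2 - 13 = (16*(3 - 5)*(-1 + 6*(3 - 5))/3)*5**2 - 13 = ((16/3)*(-2)*(-1 + 6*(-2)))*25 - 13 = ((16/3)*(-2)*(-1 - 12))*25 - 13 = ((16/3)*(-2)*(-13))*25 - 13 = (416/3)*25 - 13 = 10400/3 - 13 = 10361/3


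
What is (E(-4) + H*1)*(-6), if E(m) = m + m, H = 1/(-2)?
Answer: 51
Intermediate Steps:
H = -½ ≈ -0.50000
E(m) = 2*m
(E(-4) + H*1)*(-6) = (2*(-4) - ½*1)*(-6) = (-8 - ½)*(-6) = -17/2*(-6) = 51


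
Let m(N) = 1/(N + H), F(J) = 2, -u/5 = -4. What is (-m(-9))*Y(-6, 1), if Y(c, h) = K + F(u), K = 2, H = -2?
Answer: 4/11 ≈ 0.36364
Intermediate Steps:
u = 20 (u = -5*(-4) = 20)
m(N) = 1/(-2 + N) (m(N) = 1/(N - 2) = 1/(-2 + N))
Y(c, h) = 4 (Y(c, h) = 2 + 2 = 4)
(-m(-9))*Y(-6, 1) = -1/(-2 - 9)*4 = -1/(-11)*4 = -1*(-1/11)*4 = (1/11)*4 = 4/11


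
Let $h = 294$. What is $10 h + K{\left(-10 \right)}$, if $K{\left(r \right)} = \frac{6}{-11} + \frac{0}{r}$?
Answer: $\frac{32334}{11} \approx 2939.5$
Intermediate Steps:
$K{\left(r \right)} = - \frac{6}{11}$ ($K{\left(r \right)} = 6 \left(- \frac{1}{11}\right) + 0 = - \frac{6}{11} + 0 = - \frac{6}{11}$)
$10 h + K{\left(-10 \right)} = 10 \cdot 294 - \frac{6}{11} = 2940 - \frac{6}{11} = \frac{32334}{11}$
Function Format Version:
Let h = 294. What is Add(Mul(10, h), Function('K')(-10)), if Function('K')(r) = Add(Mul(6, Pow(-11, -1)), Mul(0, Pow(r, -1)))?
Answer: Rational(32334, 11) ≈ 2939.5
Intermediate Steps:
Function('K')(r) = Rational(-6, 11) (Function('K')(r) = Add(Mul(6, Rational(-1, 11)), 0) = Add(Rational(-6, 11), 0) = Rational(-6, 11))
Add(Mul(10, h), Function('K')(-10)) = Add(Mul(10, 294), Rational(-6, 11)) = Add(2940, Rational(-6, 11)) = Rational(32334, 11)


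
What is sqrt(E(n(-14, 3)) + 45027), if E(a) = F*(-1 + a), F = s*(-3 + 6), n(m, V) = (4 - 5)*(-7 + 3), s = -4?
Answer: 3*sqrt(4999) ≈ 212.11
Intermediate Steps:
n(m, V) = 4 (n(m, V) = -1*(-4) = 4)
F = -12 (F = -4*(-3 + 6) = -4*3 = -12)
E(a) = 12 - 12*a (E(a) = -12*(-1 + a) = 12 - 12*a)
sqrt(E(n(-14, 3)) + 45027) = sqrt((12 - 12*4) + 45027) = sqrt((12 - 48) + 45027) = sqrt(-36 + 45027) = sqrt(44991) = 3*sqrt(4999)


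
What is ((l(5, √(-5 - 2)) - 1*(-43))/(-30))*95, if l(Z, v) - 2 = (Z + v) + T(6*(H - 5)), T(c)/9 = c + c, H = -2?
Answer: 6707/3 - 19*I*√7/6 ≈ 2235.7 - 8.3782*I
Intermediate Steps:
T(c) = 18*c (T(c) = 9*(c + c) = 9*(2*c) = 18*c)
l(Z, v) = -754 + Z + v (l(Z, v) = 2 + ((Z + v) + 18*(6*(-2 - 5))) = 2 + ((Z + v) + 18*(6*(-7))) = 2 + ((Z + v) + 18*(-42)) = 2 + ((Z + v) - 756) = 2 + (-756 + Z + v) = -754 + Z + v)
((l(5, √(-5 - 2)) - 1*(-43))/(-30))*95 = (((-754 + 5 + √(-5 - 2)) - 1*(-43))/(-30))*95 = (((-754 + 5 + √(-7)) + 43)*(-1/30))*95 = (((-754 + 5 + I*√7) + 43)*(-1/30))*95 = (((-749 + I*√7) + 43)*(-1/30))*95 = ((-706 + I*√7)*(-1/30))*95 = (353/15 - I*√7/30)*95 = 6707/3 - 19*I*√7/6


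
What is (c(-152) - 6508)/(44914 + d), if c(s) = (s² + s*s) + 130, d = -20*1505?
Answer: 19915/7407 ≈ 2.6887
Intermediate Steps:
d = -30100
c(s) = 130 + 2*s² (c(s) = (s² + s²) + 130 = 2*s² + 130 = 130 + 2*s²)
(c(-152) - 6508)/(44914 + d) = ((130 + 2*(-152)²) - 6508)/(44914 - 30100) = ((130 + 2*23104) - 6508)/14814 = ((130 + 46208) - 6508)*(1/14814) = (46338 - 6508)*(1/14814) = 39830*(1/14814) = 19915/7407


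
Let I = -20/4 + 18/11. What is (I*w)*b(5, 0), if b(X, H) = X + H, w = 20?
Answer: -3700/11 ≈ -336.36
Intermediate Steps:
b(X, H) = H + X
I = -37/11 (I = -20*1/4 + 18*(1/11) = -5 + 18/11 = -37/11 ≈ -3.3636)
(I*w)*b(5, 0) = (-37/11*20)*(0 + 5) = -740/11*5 = -3700/11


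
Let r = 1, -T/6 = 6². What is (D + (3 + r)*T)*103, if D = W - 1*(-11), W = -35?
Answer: -91464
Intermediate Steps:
T = -216 (T = -6*6² = -6*36 = -216)
D = -24 (D = -35 - 1*(-11) = -35 + 11 = -24)
(D + (3 + r)*T)*103 = (-24 + (3 + 1)*(-216))*103 = (-24 + 4*(-216))*103 = (-24 - 864)*103 = -888*103 = -91464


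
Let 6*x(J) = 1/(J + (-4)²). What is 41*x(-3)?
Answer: 41/78 ≈ 0.52564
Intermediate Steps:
x(J) = 1/(6*(16 + J)) (x(J) = 1/(6*(J + (-4)²)) = 1/(6*(J + 16)) = 1/(6*(16 + J)))
41*x(-3) = 41*(1/(6*(16 - 3))) = 41*((⅙)/13) = 41*((⅙)*(1/13)) = 41*(1/78) = 41/78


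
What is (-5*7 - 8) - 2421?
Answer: -2464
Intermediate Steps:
(-5*7 - 8) - 2421 = (-35 - 8) - 2421 = -43 - 2421 = -2464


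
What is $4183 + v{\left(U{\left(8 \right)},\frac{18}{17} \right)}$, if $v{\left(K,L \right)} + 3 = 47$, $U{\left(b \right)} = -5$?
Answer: $4227$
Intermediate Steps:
$v{\left(K,L \right)} = 44$ ($v{\left(K,L \right)} = -3 + 47 = 44$)
$4183 + v{\left(U{\left(8 \right)},\frac{18}{17} \right)} = 4183 + 44 = 4227$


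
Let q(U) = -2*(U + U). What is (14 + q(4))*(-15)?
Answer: 30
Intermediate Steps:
q(U) = -4*U
(14 + q(4))*(-15) = (14 - 4*4)*(-15) = (14 - 16)*(-15) = -2*(-15) = 30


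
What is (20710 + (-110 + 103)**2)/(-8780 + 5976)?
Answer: -20759/2804 ≈ -7.4034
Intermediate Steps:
(20710 + (-110 + 103)**2)/(-8780 + 5976) = (20710 + (-7)**2)/(-2804) = (20710 + 49)*(-1/2804) = 20759*(-1/2804) = -20759/2804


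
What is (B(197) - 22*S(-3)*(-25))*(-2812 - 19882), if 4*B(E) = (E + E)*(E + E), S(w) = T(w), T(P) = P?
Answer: -843286346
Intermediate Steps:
S(w) = w
B(E) = E² (B(E) = ((E + E)*(E + E))/4 = ((2*E)*(2*E))/4 = (4*E²)/4 = E²)
(B(197) - 22*S(-3)*(-25))*(-2812 - 19882) = (197² - 22*(-3)*(-25))*(-2812 - 19882) = (38809 + 66*(-25))*(-22694) = (38809 - 1650)*(-22694) = 37159*(-22694) = -843286346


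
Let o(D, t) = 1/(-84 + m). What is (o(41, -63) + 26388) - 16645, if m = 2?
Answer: 798925/82 ≈ 9743.0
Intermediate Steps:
o(D, t) = -1/82 (o(D, t) = 1/(-84 + 2) = 1/(-82) = -1/82)
(o(41, -63) + 26388) - 16645 = (-1/82 + 26388) - 16645 = 2163815/82 - 16645 = 798925/82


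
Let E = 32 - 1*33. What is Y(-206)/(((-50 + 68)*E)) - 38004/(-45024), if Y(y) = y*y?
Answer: -79581433/33768 ≈ -2356.7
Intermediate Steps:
E = -1 (E = 32 - 33 = -1)
Y(y) = y**2
Y(-206)/(((-50 + 68)*E)) - 38004/(-45024) = (-206)**2/(((-50 + 68)*(-1))) - 38004/(-45024) = 42436/((18*(-1))) - 38004*(-1/45024) = 42436/(-18) + 3167/3752 = 42436*(-1/18) + 3167/3752 = -21218/9 + 3167/3752 = -79581433/33768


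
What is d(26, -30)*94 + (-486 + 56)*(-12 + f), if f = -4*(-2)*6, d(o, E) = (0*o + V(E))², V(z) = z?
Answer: 69120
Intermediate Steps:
d(o, E) = E² (d(o, E) = (0*o + E)² = (0 + E)² = E²)
f = 48 (f = 8*6 = 48)
d(26, -30)*94 + (-486 + 56)*(-12 + f) = (-30)²*94 + (-486 + 56)*(-12 + 48) = 900*94 - 430*36 = 84600 - 15480 = 69120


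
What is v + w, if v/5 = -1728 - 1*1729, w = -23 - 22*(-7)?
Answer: -17154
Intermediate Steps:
w = 131 (w = -23 + 154 = 131)
v = -17285 (v = 5*(-1728 - 1*1729) = 5*(-1728 - 1729) = 5*(-3457) = -17285)
v + w = -17285 + 131 = -17154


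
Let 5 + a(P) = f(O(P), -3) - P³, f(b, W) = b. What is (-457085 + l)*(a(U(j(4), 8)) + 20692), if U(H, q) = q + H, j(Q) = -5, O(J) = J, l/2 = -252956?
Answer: -19898407011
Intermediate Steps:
l = -505912 (l = 2*(-252956) = -505912)
U(H, q) = H + q
a(P) = -5 + P - P³ (a(P) = -5 + (P - P³) = -5 + P - P³)
(-457085 + l)*(a(U(j(4), 8)) + 20692) = (-457085 - 505912)*((-5 + (-5 + 8) - (-5 + 8)³) + 20692) = -962997*((-5 + 3 - 1*3³) + 20692) = -962997*((-5 + 3 - 1*27) + 20692) = -962997*((-5 + 3 - 27) + 20692) = -962997*(-29 + 20692) = -962997*20663 = -19898407011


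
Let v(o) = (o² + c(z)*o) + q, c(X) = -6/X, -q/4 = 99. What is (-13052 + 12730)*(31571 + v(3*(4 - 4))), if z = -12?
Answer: -10038350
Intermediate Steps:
q = -396 (q = -4*99 = -396)
v(o) = -396 + o² + o/2 (v(o) = (o² + (-6/(-12))*o) - 396 = (o² + (-6*(-1/12))*o) - 396 = (o² + o/2) - 396 = -396 + o² + o/2)
(-13052 + 12730)*(31571 + v(3*(4 - 4))) = (-13052 + 12730)*(31571 + (-396 + (3*(4 - 4))² + (3*(4 - 4))/2)) = -322*(31571 + (-396 + (3*0)² + (3*0)/2)) = -322*(31571 + (-396 + 0² + (½)*0)) = -322*(31571 + (-396 + 0 + 0)) = -322*(31571 - 396) = -322*31175 = -10038350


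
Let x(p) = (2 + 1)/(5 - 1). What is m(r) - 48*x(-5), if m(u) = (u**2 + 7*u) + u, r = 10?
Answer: 144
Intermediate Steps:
x(p) = 3/4
m(u) = u**2 + 8*u
m(r) - 48*x(-5) = 10*(8 + 10) - 48*3/4 = 10*18 - 36 = 180 - 36 = 144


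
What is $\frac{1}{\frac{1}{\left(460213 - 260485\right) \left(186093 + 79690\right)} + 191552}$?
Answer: $\frac{53084307024}{10168405179061249} \approx 5.2205 \cdot 10^{-6}$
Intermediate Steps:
$\frac{1}{\frac{1}{\left(460213 - 260485\right) \left(186093 + 79690\right)} + 191552} = \frac{1}{\frac{1}{199728 \cdot 265783} + 191552} = \frac{1}{\frac{1}{53084307024} + 191552} = \frac{1}{\frac{10168405179061249}{53084307024}} = \frac{53084307024}{10168405179061249}$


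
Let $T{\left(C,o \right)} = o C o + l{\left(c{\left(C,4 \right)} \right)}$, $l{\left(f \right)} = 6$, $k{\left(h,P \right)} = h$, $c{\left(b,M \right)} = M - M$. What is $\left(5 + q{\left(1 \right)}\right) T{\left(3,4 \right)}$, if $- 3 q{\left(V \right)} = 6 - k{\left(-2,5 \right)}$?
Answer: $126$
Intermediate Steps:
$c{\left(b,M \right)} = 0$
$q{\left(V \right)} = - \frac{8}{3}$ ($q{\left(V \right)} = - \frac{6 - -2}{3} = - \frac{6 + 2}{3} = \left(- \frac{1}{3}\right) 8 = - \frac{8}{3}$)
$T{\left(C,o \right)} = 6 + C o^{2}$ ($T{\left(C,o \right)} = o C o + 6 = C o o + 6 = C o^{2} + 6 = 6 + C o^{2}$)
$\left(5 + q{\left(1 \right)}\right) T{\left(3,4 \right)} = \left(5 - \frac{8}{3}\right) \left(6 + 3 \cdot 4^{2}\right) = \frac{7 \left(6 + 3 \cdot 16\right)}{3} = \frac{7 \left(6 + 48\right)}{3} = \frac{7}{3} \cdot 54 = 126$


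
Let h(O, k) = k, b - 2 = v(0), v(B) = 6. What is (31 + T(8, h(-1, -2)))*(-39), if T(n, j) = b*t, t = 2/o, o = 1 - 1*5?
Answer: -1053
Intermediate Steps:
b = 8 (b = 2 + 6 = 8)
o = -4 (o = 1 - 5 = -4)
t = -½ (t = 2/(-4) = 2*(-¼) = -½ ≈ -0.50000)
T(n, j) = -4 (T(n, j) = 8*(-½) = -4)
(31 + T(8, h(-1, -2)))*(-39) = (31 - 4)*(-39) = 27*(-39) = -1053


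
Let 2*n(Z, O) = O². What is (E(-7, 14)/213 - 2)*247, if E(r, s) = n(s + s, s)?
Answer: -81016/213 ≈ -380.36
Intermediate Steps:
n(Z, O) = O²/2
E(r, s) = s²/2
(E(-7, 14)/213 - 2)*247 = (((½)*14²)/213 - 2)*247 = (((½)*196)*(1/213) - 2)*247 = (98*(1/213) - 2)*247 = (98/213 - 2)*247 = -328/213*247 = -81016/213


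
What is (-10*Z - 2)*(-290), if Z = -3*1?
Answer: -8120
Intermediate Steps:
Z = -3
(-10*Z - 2)*(-290) = (-10*(-3) - 2)*(-290) = (30 - 2)*(-290) = 28*(-290) = -8120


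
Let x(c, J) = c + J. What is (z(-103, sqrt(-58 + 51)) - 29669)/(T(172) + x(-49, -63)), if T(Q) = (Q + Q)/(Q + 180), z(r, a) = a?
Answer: 1305436/4885 - 44*I*sqrt(7)/4885 ≈ 267.23 - 0.023831*I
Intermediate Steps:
x(c, J) = J + c
T(Q) = 2*Q/(180 + Q) (T(Q) = (2*Q)/(180 + Q) = 2*Q/(180 + Q))
(z(-103, sqrt(-58 + 51)) - 29669)/(T(172) + x(-49, -63)) = (sqrt(-58 + 51) - 29669)/(2*172/(180 + 172) + (-63 - 49)) = (sqrt(-7) - 29669)/(2*172/352 - 112) = (I*sqrt(7) - 29669)/(2*172*(1/352) - 112) = (-29669 + I*sqrt(7))/(43/44 - 112) = (-29669 + I*sqrt(7))/(-4885/44) = (-29669 + I*sqrt(7))*(-44/4885) = 1305436/4885 - 44*I*sqrt(7)/4885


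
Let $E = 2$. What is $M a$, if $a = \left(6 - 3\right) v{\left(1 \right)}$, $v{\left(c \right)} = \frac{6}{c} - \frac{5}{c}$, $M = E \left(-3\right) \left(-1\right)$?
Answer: $18$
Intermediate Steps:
$M = 6$ ($M = 2 \left(-3\right) \left(-1\right) = \left(-6\right) \left(-1\right) = 6$)
$v{\left(c \right)} = \frac{1}{c}$
$a = 3$ ($a = \frac{6 - 3}{1} = 3 \cdot 1 = 3$)
$M a = 6 \cdot 3 = 18$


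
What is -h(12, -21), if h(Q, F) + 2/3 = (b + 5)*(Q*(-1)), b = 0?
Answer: 182/3 ≈ 60.667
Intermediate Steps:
h(Q, F) = -⅔ - 5*Q (h(Q, F) = -⅔ + (0 + 5)*(Q*(-1)) = -⅔ + 5*(-Q) = -⅔ - 5*Q)
-h(12, -21) = -(-⅔ - 5*12) = -(-⅔ - 60) = -1*(-182/3) = 182/3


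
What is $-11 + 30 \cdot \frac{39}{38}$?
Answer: $\frac{376}{19} \approx 19.789$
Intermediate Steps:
$-11 + 30 \cdot \frac{39}{38} = -11 + \frac{585}{19} = \frac{376}{19}$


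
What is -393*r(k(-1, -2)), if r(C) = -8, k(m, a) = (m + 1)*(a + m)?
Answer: 3144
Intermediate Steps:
k(m, a) = (1 + m)*(a + m)
-393*r(k(-1, -2)) = -393*(-8) = 3144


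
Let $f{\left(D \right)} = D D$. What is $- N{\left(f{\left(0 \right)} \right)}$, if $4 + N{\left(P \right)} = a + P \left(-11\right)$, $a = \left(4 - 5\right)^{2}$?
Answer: $3$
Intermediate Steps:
$a = 1$ ($a = \left(-1\right)^{2} = 1$)
$f{\left(D \right)} = D^{2}$
$N{\left(P \right)} = -3 - 11 P$ ($N{\left(P \right)} = -4 + \left(1 + P \left(-11\right)\right) = -4 - \left(-1 + 11 P\right) = -3 - 11 P$)
$- N{\left(f{\left(0 \right)} \right)} = - (-3 - 11 \cdot 0^{2}) = - (-3 - 0) = - (-3 + 0) = \left(-1\right) \left(-3\right) = 3$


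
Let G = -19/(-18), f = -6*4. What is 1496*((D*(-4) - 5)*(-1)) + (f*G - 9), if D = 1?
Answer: 40289/3 ≈ 13430.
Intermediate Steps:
f = -24
G = 19/18 (G = -19*(-1/18) = 19/18 ≈ 1.0556)
1496*((D*(-4) - 5)*(-1)) + (f*G - 9) = 1496*((1*(-4) - 5)*(-1)) + (-24*19/18 - 9) = 1496*((-4 - 5)*(-1)) + (-76/3 - 9) = 1496*(-9*(-1)) - 103/3 = 1496*9 - 103/3 = 13464 - 103/3 = 40289/3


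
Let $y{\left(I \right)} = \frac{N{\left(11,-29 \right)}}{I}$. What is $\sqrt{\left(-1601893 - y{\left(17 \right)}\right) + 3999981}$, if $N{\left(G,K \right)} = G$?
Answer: $\frac{\sqrt{693047245}}{17} \approx 1548.6$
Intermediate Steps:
$y{\left(I \right)} = \frac{11}{I}$
$\sqrt{\left(-1601893 - y{\left(17 \right)}\right) + 3999981} = \sqrt{\left(-1601893 - \frac{11}{17}\right) + 3999981} = \sqrt{- \frac{27232192}{17} + 3999981} = \sqrt{\frac{40767485}{17}} = \frac{\sqrt{693047245}}{17}$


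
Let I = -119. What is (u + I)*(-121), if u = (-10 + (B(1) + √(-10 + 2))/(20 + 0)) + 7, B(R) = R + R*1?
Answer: 147499/10 - 121*I*√2/10 ≈ 14750.0 - 17.112*I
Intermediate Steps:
B(R) = 2*R (B(R) = R + R = 2*R)
u = -29/10 + I*√2/10 (u = (-10 + (2*1 + √(-10 + 2))/(20 + 0)) + 7 = (-10 + (2 + √(-8))/20) + 7 = (-10 + (2 + 2*I*√2)*(1/20)) + 7 = (-10 + (⅒ + I*√2/10)) + 7 = (-99/10 + I*√2/10) + 7 = -29/10 + I*√2/10 ≈ -2.9 + 0.14142*I)
(u + I)*(-121) = ((-29/10 + I*√2/10) - 119)*(-121) = (-1219/10 + I*√2/10)*(-121) = 147499/10 - 121*I*√2/10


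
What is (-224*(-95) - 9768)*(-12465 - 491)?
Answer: -149149472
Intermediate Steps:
(-224*(-95) - 9768)*(-12465 - 491) = (21280 - 9768)*(-12956) = 11512*(-12956) = -149149472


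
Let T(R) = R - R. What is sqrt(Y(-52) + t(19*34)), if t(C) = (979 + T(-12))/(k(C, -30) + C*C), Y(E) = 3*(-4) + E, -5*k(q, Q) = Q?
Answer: I*sqrt(11145681149538)/417322 ≈ 7.9999*I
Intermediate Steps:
T(R) = 0
k(q, Q) = -Q/5
Y(E) = -12 + E
t(C) = 979/(6 + C**2) (t(C) = (979 + 0)/(-1/5*(-30) + C*C) = 979/(6 + C**2))
sqrt(Y(-52) + t(19*34)) = sqrt((-12 - 52) + 979/(6 + (19*34)**2)) = sqrt(-64 + 979/(6 + 646**2)) = sqrt(-64 + 979/(6 + 417316)) = sqrt(-64 + 979/417322) = sqrt(-26707629/417322) = I*sqrt(11145681149538)/417322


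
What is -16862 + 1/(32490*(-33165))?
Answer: -18169325192701/1077530850 ≈ -16862.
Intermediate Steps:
-16862 + 1/(32490*(-33165)) = -16862 + (1/32490)*(-1/33165) = -16862 - 1/1077530850 = -18169325192701/1077530850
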